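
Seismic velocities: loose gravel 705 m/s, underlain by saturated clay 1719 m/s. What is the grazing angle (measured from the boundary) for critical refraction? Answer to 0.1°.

Critical incidence: sin θ_c = V₁/V₂ = 705/1719 = 0.4101.
θ_c = arcsin 0.4101 = 24.21°.
Measured from the interface: 90° − 24.21° = 65.79°.

65.8°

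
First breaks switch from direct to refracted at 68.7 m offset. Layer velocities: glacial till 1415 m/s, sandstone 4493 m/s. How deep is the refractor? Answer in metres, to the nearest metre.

25 m

h = (x_cross/2)·√((V₂−V₁)/(V₂+V₁)).
(V₂−V₁)/(V₂+V₁) = (4493−1415)/(4493+1415) = 0.5210; √ = 0.7218.
h = (68.7/2)·0.7218 = 24.79 m.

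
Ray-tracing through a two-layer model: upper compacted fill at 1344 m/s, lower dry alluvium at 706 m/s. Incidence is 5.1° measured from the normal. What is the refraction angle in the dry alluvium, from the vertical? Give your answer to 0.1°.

2.7°

sin θ₁/V₁ = sin θ₂/V₂ ⇒ sin θ₂ = 706·sin 5.1°/1344 = 706·0.0889/1344 = 0.0467.
θ₂ = sin⁻¹(0.0467) = 2.68° (from vertical).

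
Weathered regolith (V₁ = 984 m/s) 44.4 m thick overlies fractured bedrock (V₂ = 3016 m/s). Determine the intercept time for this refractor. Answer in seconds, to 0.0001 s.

tᵢ = 2h·√(V₂²−V₁²)/(V₁V₂).
√(V₂²−V₁²) = √(3016²−984²) = 2851.0 m/s.
tᵢ = 2·44.4·2851.0/(984·3016) = 0.08531 s.

0.0853 s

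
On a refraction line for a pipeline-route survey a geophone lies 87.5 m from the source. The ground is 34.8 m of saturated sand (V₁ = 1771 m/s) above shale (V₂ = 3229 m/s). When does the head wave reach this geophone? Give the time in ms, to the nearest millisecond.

60 ms

t = x/V₂ + 2h·√(V₂²−V₁²)/(V₁V₂).
√(V₂²−V₁²) = √(3229²−1771²) = 2700.0 m/s; delay term = 2·34.8·2700.0/(1771·3229) = 0.03286 s.
t = 87.5/3229 + 0.03286 = 0.05996 s.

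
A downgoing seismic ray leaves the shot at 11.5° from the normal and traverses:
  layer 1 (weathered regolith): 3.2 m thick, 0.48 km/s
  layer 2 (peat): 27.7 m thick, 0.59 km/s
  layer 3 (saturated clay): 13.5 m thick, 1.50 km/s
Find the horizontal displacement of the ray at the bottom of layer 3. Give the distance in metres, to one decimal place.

Ray parameter p = sin 11.5° / 0.48 km/s = 4.1535e-01 s/km.
Layer 1: θ = 11.50°; offset = 3.2·tan 11.50° = 0.651 m.
Layer 2: sin θ = p·0.59 = 0.2451 → θ = 14.19°; offset = 27.7·tan 14.19° = 7.002 m.
Layer 3: sin θ = p·1.50 = 0.6230 → θ = 38.54°; offset = 13.5·tan 38.54° = 10.753 m.
Σ offsets = 18.405 m.

18.4 m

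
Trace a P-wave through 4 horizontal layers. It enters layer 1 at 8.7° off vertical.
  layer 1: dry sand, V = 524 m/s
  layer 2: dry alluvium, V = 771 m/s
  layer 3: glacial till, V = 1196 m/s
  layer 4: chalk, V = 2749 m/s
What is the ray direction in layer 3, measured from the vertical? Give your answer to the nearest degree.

20°

Ray parameter p = sin 8.7° / 524 = 2.8867e-04 s/m.
sin θ_3 = p·V_3 = 2.8867e-04 × 1196 = 0.3452.
θ_3 = 20.20° from the vertical.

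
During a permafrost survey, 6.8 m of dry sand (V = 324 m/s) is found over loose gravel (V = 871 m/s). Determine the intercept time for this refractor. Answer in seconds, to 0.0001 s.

0.0390 s

tᵢ = 2h·√(V₂²−V₁²)/(V₁V₂).
√(V₂²−V₁²) = √(871²−324²) = 808.5 m/s.
tᵢ = 2·6.8·808.5/(324·871) = 0.03896 s.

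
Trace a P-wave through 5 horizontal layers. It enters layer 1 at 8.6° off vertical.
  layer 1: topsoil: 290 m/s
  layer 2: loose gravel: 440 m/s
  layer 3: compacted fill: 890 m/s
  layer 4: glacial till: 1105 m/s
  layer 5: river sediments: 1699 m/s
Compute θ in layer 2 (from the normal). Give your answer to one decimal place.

Snell's law across each interface conserves sin θ / V, so sin θ_2 = V_2·sin θ₁/V₁.
sin θ_2 = 440 × sin 8.6° / 290 = 0.2269.
θ_2 = arcsin 0.2269 = 13.11°.

13.1°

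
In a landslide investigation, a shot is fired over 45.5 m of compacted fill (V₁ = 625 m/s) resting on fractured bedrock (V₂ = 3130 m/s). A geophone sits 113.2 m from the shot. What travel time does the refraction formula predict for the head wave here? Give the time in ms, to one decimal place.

θ_c = arcsin(V₁/V₂) = arcsin(625/3130) = 11.52°, cos θ_c = 0.9799.
Intercept time tᵢ = 2h cos θ_c / V₁ = 2·45.5·0.9799/625 = 0.14267 s.
t = x/V₂ + tᵢ = 113.2/3130 + 0.14267 = 0.17883 s.

178.8 ms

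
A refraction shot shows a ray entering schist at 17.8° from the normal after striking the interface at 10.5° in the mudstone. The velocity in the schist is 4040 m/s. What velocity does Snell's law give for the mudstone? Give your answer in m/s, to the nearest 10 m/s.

Snell's law: sin 10.5°/V₁ = sin 17.8°/V₂.
V₁ = V₂·sin 10.5°/sin 17.8° = 4040 × 0.5961 = 2408.38 m/s.

2410 m/s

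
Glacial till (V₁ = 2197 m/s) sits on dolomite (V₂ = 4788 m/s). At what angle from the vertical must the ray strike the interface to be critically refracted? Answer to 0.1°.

At critical incidence the refracted ray runs along the interface (θ₂ = 90°), so sin θ_c = V₁/V₂.
θ_c = arcsin(2197/4788) = arcsin 0.4589 = 27.31°.

27.3°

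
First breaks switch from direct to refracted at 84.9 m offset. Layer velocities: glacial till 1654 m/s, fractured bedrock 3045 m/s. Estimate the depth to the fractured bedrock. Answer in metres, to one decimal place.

23.1 m

x_cross = 2h·√((V₂+V₁)/(V₂−V₁)) → h = x_cross / (2·√((V₂+V₁)/(V₂−V₁))).
√((V₂+V₁)/(V₂−V₁)) = √((3045+1654)/(3045−1654)) = 1.8380.
h = 84.9 / (2·1.8380) = 23.10 m.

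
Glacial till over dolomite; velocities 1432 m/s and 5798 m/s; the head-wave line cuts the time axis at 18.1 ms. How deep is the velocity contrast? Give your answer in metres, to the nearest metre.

θ_c = arcsin(1432/5798) = 14.30°; cos θ_c = 0.9690.
tᵢ = 2h cos θ_c/V₁ ⇒ h = tᵢ·V₁/(2 cos θ_c) = 0.0181·1432/(2·0.9690) = 13.37 m.

13 m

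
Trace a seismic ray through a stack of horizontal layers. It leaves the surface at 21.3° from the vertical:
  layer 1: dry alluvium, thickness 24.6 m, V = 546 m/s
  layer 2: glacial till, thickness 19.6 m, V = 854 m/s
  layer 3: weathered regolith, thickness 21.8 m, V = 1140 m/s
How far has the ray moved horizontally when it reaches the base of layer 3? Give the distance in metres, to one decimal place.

48.5 m

Apply Snell's law at each interface; in layer i the horizontal offset is hᵢ·tan θᵢ.
Layer 1: θ = 21.30°; offset = 24.6·tan 21.30° = 9.591 m.
Layer 2: sin θ = 854·sin 21.3°/546 = 0.5682, θ = 34.62°; offset = 19.6·tan 34.62° = 13.532 m.
Layer 3: sin θ = 1140·sin 21.3°/546 = 0.7584, θ = 49.33°; offset = 21.8·tan 49.33° = 25.369 m.
Total horizontal offset = 48.492 m.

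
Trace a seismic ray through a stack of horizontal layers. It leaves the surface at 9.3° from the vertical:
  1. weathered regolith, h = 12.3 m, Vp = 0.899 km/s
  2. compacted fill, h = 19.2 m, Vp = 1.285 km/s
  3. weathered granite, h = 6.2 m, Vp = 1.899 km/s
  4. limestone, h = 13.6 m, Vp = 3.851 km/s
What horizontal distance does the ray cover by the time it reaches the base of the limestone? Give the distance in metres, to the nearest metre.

Ray parameter p = sin 9.3° / 0.899 km/s = 1.7976e-01 s/km.
Layer 1: θ = 9.30°; offset = 12.3·tan 9.30° = 2.014 m.
Layer 2: sin θ = p·1.285 = 0.2310 → θ = 13.36°; offset = 19.2·tan 13.36° = 4.558 m.
Layer 3: sin θ = p·1.899 = 0.3414 → θ = 19.96°; offset = 6.2·tan 19.96° = 2.252 m.
Layer 4: sin θ = p·3.851 = 0.6923 → θ = 43.81°; offset = 13.6·tan 43.81° = 13.046 m.
Summing the layer offsets gives 21.870 m.

22 m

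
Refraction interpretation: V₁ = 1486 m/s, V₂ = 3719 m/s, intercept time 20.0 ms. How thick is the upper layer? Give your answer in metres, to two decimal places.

16.21 m

h = tᵢ·V₁·V₂ / (2·√(V₂²−V₁²)).
√(V₂²−V₁²) = √(3719² − 1486²) = 3409.2 m/s.
h = 0.02 s × 1486 × 3719 / (2 × 3409.2) = 16.21 m.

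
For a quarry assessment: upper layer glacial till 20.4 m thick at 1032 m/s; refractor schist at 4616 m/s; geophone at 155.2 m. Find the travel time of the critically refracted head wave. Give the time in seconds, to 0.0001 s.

0.0722 s

θ_c = arcsin(V₁/V₂) = arcsin(1032/4616) = 12.92°, cos θ_c = 0.9747.
Intercept time tᵢ = 2h cos θ_c / V₁ = 2·20.4·0.9747/1032 = 0.03853 s.
t = x/V₂ + tᵢ = 155.2/4616 + 0.03853 = 0.07216 s.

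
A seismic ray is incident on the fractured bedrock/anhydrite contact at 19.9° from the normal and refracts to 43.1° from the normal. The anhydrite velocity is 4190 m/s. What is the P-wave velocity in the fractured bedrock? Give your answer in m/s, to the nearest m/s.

2087 m/s

sin 19.9° = 0.3404; sin 43.1° = 0.6833.
V₁ = V₂·(sin θ₁/sin θ₂) = 4190·(0.3404/0.6833) = 2087.29 m/s.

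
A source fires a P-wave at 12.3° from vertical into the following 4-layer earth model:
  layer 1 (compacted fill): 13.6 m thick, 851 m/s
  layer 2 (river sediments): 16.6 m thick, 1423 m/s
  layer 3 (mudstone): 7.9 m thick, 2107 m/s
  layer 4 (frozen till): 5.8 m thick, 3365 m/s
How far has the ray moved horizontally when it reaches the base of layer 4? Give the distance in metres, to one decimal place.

23.3 m

p = sin θ₁/V₁ = sin 12.3°/851 = 2.5033e-04 s/m is conserved through the stack.
Layer 1: θ = 12.30°; offset = 13.6·tan 12.30° = 2.965 m.
Layer 2: sin θ = p·1423 = 0.3562 → θ = 20.87°; offset = 16.6·tan 20.87° = 6.328 m.
Layer 3: sin θ = p·2107 = 0.5274 → θ = 31.83°; offset = 7.9·tan 31.83° = 4.904 m.
Layer 4: sin θ = p·3365 = 0.8424 → θ = 57.39°; offset = 5.8·tan 57.39° = 9.066 m.
Summing the layer offsets gives 23.264 m.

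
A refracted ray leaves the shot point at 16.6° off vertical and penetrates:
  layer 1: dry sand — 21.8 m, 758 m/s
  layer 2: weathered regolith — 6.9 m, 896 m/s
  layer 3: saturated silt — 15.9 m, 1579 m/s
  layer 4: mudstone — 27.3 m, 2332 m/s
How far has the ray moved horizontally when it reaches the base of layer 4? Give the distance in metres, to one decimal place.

Ray parameter p = sin 16.6° / 758 m/s = 3.7690e-04 s/m.
Layer 1: θ = 16.60°; offset = 21.8·tan 16.60° = 6.499 m.
Layer 2: sin θ = p·896 = 0.3377 → θ = 19.74°; offset = 6.9·tan 19.74° = 2.476 m.
Layer 3: sin θ = p·1579 = 0.5951 → θ = 36.52°; offset = 15.9·tan 36.52° = 11.775 m.
Layer 4: sin θ = p·2332 = 0.8789 → θ = 61.51°; offset = 27.3·tan 61.51° = 50.308 m.
Total horizontal offset = 71.056 m.

71.1 m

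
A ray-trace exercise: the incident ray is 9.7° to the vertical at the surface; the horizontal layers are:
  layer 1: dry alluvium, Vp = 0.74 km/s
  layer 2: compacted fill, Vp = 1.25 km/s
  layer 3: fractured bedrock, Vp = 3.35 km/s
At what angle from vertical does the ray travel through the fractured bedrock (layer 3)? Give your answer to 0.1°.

49.7°

Snell's law across each interface conserves sin θ / V, so sin θ_3 = V_3·sin θ₁/V₁.
sin θ_3 = 3.35 × sin 9.7° / 0.74 = 0.7628.
θ_3 = arcsin 0.7628 = 49.71°.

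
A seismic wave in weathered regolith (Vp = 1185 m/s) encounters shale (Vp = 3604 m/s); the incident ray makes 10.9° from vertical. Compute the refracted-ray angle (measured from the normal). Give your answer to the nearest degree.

35°

sin θ₁/V₁ = sin θ₂/V₂ ⇒ sin θ₂ = 3604·sin 10.9°/1185 = 3604·0.1891/1185 = 0.5751.
θ₂ = sin⁻¹(0.5751) = 35.11° (from vertical).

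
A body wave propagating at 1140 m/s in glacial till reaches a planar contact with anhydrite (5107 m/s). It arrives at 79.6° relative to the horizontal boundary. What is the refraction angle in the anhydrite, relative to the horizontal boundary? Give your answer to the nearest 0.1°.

36.0°

Convert to the normal: θ₁ = 90° − 79.6° = 10.4°.
sin θ₁/V₁ = sin θ₂/V₂ ⇒ sin θ₂ = 5107·sin 10.4°/1140 = 5107·0.1805/1140 = 0.8087.
θ₂ = sin⁻¹(0.8087) = 53.97° (from vertical).
From the interface: 90° − 53.97° = 36.03°.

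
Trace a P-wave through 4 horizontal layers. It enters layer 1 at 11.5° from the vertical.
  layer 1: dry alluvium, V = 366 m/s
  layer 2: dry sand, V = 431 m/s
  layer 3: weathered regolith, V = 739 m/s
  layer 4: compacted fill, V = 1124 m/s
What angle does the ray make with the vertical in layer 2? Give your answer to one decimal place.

Snell's law across each interface conserves sin θ / V, so sin θ_2 = V_2·sin θ₁/V₁.
sin θ_2 = 431 × sin 11.5° / 366 = 0.2348.
θ_2 = arcsin 0.2348 = 13.58°.

13.6°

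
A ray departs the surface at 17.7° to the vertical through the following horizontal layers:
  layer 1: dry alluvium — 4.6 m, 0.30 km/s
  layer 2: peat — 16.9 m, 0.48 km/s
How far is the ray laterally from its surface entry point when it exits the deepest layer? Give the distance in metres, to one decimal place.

Apply Snell's law at each interface; in layer i the horizontal offset is hᵢ·tan θᵢ.
Layer 1: θ = 17.70°; offset = 4.6·tan 17.70° = 1.468 m.
Layer 2: sin θ = 0.48·sin 17.7°/0.30 = 0.4865, θ = 29.11°; offset = 16.9·tan 29.11° = 9.409 m.
Total horizontal offset = 10.877 m.

10.9 m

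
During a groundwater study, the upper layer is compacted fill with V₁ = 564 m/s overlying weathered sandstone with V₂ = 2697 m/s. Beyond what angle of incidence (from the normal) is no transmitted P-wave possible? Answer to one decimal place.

12.1°

At critical incidence the refracted ray runs along the interface (θ₂ = 90°), so sin θ_c = V₁/V₂.
θ_c = arcsin(564/2697) = arcsin 0.2091 = 12.07°.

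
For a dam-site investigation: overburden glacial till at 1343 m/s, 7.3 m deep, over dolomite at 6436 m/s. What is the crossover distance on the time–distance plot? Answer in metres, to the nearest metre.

x_cross = 2h·√((V₂+V₁)/(V₂−V₁)).
(V₂+V₁)/(V₂−V₁) = (6436+1343)/(6436−1343) = 1.5274; √ = 1.2359.
x_cross = 2·7.3·1.2359 = 18.04 m.

18 m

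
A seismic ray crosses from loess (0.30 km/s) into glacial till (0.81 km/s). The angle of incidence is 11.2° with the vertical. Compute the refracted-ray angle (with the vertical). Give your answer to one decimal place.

31.6°

Snell's law: sin θ₂ = (V₂/V₁)·sin θ₁ = (0.81/0.30)·sin 11.2° = 0.5244.
θ₂ = arcsin 0.5244 = 31.63° from the normal.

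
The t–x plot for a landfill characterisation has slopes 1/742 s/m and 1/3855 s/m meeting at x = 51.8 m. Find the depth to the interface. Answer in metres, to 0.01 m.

21.31 m

x_cross = 2h·√((V₂+V₁)/(V₂−V₁)) → h = x_cross / (2·√((V₂+V₁)/(V₂−V₁))).
√((V₂+V₁)/(V₂−V₁)) = √((3855+742)/(3855−742)) = 1.2152.
h = 51.8 / (2·1.2152) = 21.31 m.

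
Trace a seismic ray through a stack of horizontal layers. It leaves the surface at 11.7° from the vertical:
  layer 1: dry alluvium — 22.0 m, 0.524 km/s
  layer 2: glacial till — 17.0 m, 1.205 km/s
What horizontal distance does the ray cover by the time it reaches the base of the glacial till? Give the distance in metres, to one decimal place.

13.5 m

Ray parameter p = sin 11.7° / 0.524 km/s = 3.8700e-01 s/km.
Layer 1: θ = 11.70°; offset = 22.0·tan 11.70° = 4.556 m.
Layer 2: sin θ = p·1.205 = 0.4663 → θ = 27.80°; offset = 17.0·tan 27.80° = 8.962 m.
Summing the layer offsets gives 13.518 m.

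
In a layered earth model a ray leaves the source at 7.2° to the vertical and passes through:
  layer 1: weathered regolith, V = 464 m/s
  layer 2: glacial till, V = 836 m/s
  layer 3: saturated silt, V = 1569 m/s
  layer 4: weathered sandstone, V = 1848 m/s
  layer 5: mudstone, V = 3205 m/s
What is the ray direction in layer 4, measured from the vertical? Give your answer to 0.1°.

29.9°

Ray parameter p = sin 7.2° / 464 = 2.7011e-04 s/m.
sin θ_4 = p·V_4 = 2.7011e-04 × 1848 = 0.4992.
θ_4 = arcsin 0.4992 = 29.95°.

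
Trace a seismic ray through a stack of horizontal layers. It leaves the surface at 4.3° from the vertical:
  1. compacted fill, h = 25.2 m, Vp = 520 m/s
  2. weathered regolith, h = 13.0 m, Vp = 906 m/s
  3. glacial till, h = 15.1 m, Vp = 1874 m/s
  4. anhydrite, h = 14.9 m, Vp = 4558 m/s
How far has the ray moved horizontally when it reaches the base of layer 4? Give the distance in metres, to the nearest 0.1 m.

Apply Snell's law at each interface; in layer i the horizontal offset is hᵢ·tan θᵢ.
Layer 1: θ = 4.30°; offset = 25.2·tan 4.30° = 1.895 m.
Layer 2: sin θ = 906·sin 4.3°/520 = 0.1306, θ = 7.51°; offset = 13.0·tan 7.51° = 1.713 m.
Layer 3: sin θ = 1874·sin 4.3°/520 = 0.2702, θ = 15.68°; offset = 15.1·tan 15.68° = 4.238 m.
Layer 4: sin θ = 4558·sin 4.3°/520 = 0.6572, θ = 41.09°; offset = 14.9·tan 41.09° = 12.993 m.
Summing the layer offsets gives 20.838 m.

20.8 m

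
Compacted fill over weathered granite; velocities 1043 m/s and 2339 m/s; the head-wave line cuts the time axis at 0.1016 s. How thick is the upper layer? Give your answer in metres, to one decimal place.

59.2 m

θ_c = arcsin(1043/2339) = 26.48°; cos θ_c = 0.8951.
tᵢ = 2h cos θ_c/V₁ ⇒ h = tᵢ·V₁/(2 cos θ_c) = 0.1016·1043/(2·0.8951) = 59.20 m.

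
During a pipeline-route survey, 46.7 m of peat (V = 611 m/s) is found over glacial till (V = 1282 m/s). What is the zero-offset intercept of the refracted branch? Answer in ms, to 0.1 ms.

134.4 ms

tᵢ = 2h·√(V₂²−V₁²)/(V₁V₂).
√(V₂²−V₁²) = √(1282²−611²) = 1127.0 m/s.
tᵢ = 2·46.7·1127.0/(611·1282) = 0.13439 s.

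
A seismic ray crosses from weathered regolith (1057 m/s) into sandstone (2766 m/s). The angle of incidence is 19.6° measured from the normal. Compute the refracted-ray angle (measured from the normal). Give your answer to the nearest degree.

61°

sin θ₁/V₁ = sin θ₂/V₂ ⇒ sin θ₂ = 2766·sin 19.6°/1057 = 2766·0.3355/1057 = 0.8778.
θ₂ = sin⁻¹(0.8778) = 61.38° (from vertical).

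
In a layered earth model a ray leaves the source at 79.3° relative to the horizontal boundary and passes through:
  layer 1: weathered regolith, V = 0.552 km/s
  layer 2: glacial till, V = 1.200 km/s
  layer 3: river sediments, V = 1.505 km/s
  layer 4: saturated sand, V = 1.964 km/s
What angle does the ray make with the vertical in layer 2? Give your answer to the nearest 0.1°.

From the normal: θ₁ = 90° − 79.3° = 10.7°.
Ray parameter p = sin 10.7° / 0.552 = 3.3635e-01 s/km.
sin θ_2 = p·V_2 = 3.3635e-01 × 1.200 = 0.4036.
θ_2 = 23.80° from the vertical.

23.8°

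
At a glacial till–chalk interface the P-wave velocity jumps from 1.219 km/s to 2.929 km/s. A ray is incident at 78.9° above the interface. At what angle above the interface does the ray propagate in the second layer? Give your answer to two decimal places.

Convert to the normal: θ₁ = 90° − 78.9° = 11.1°.
Snell's law: sin θ₂ = (V₂/V₁)·sin θ₁ = (2.929/1.219)·sin 11.1° = 0.4626.
θ₂ = arcsin 0.4626 = 27.55° from the normal.
From the interface: 90° − 27.55° = 62.45°.

62.45°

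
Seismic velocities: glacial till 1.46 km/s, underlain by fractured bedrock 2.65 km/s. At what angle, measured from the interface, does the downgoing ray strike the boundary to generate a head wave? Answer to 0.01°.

Critical incidence: sin θ_c = V₁/V₂ = 1.46/2.65 = 0.5509.
θ_c = arcsin 0.5509 = 33.43°.
Measured from the interface: 90° − 33.43° = 56.57°.

56.57°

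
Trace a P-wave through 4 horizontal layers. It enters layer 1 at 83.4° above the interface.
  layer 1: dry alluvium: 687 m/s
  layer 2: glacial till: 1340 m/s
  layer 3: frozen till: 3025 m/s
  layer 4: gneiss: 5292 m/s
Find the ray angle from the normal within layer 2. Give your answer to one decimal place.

From the normal: θ₁ = 90° − 83.4° = 6.6°.
Ray parameter p = sin 6.6° / 687 = 1.6730e-04 s/m.
sin θ_2 = p·V_2 = 1.6730e-04 × 1340 = 0.2242.
θ_2 = arcsin 0.2242 = 12.96°.

13.0°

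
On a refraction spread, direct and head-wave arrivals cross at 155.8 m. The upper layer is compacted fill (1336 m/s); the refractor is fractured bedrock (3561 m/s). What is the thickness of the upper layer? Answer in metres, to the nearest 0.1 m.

h = (x_cross/2)·√((V₂−V₁)/(V₂+V₁)).
(V₂−V₁)/(V₂+V₁) = (3561−1336)/(3561+1336) = 0.4544; √ = 0.6741.
h = (155.8/2)·0.6741 = 52.51 m.

52.5 m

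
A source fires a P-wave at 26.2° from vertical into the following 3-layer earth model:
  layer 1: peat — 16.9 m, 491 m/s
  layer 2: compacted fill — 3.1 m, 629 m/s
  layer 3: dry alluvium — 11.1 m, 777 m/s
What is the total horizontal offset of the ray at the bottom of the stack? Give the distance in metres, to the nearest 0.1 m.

p = sin θ₁/V₁ = sin 26.2°/491 = 8.9920e-04 s/m is conserved through the stack.
Layer 1: θ = 26.20°; offset = 16.9·tan 26.20° = 8.316 m.
Layer 2: sin θ = p·629 = 0.5656 → θ = 34.44°; offset = 3.1·tan 34.44° = 2.126 m.
Layer 3: sin θ = p·777 = 0.6987 → θ = 44.32°; offset = 11.1·tan 44.32° = 10.840 m.
Σ offsets = 21.282 m.

21.3 m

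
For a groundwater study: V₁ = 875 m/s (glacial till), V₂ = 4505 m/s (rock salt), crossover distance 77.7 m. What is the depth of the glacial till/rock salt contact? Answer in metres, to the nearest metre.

32 m

h = (x_cross/2)·√((V₂−V₁)/(V₂+V₁)).
(V₂−V₁)/(V₂+V₁) = (4505−875)/(4505+875) = 0.6747; √ = 0.8214.
h = (77.7/2)·0.8214 = 31.91 m.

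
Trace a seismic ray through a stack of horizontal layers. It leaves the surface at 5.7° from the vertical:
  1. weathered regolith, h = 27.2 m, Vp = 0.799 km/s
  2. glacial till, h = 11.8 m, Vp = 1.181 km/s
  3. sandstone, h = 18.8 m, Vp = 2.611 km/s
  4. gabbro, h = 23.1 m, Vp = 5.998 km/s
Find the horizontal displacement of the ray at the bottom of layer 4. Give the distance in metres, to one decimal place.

36.8 m

p = sin θ₁/V₁ = sin 5.7°/0.799 = 1.2431e-01 s/km is conserved through the stack.
Layer 1: θ = 5.70°; offset = 27.2·tan 5.70° = 2.715 m.
Layer 2: sin θ = p·1.181 = 0.1468 → θ = 8.44°; offset = 11.8·tan 8.44° = 1.751 m.
Layer 3: sin θ = p·2.611 = 0.3246 → θ = 18.94°; offset = 18.8·tan 18.94° = 6.451 m.
Layer 4: sin θ = p·5.998 = 0.7456 → θ = 48.21°; offset = 23.1·tan 48.21° = 25.844 m.
Total horizontal offset = 36.761 m.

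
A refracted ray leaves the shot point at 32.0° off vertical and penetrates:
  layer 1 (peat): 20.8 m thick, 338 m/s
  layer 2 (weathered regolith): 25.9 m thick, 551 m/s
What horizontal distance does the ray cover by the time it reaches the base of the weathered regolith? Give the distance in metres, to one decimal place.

57.4 m

p = sin θ₁/V₁ = sin 32.0°/338 = 1.5678e-03 s/m is conserved through the stack.
Layer 1: θ = 32.00°; offset = 20.8·tan 32.00° = 12.997 m.
Layer 2: sin θ = p·551 = 0.8639 → θ = 59.75°; offset = 25.9·tan 59.75° = 44.417 m.
Σ offsets = 57.414 m.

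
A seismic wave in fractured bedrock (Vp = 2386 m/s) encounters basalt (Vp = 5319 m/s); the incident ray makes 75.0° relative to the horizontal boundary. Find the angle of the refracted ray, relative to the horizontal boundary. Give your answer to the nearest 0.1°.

Convert to the normal: θ₁ = 90° − 75.0° = 15.0°.
sin θ₁/V₁ = sin θ₂/V₂ ⇒ sin θ₂ = 5319·sin 15.0°/2386 = 5319·0.2588/2386 = 0.5770.
θ₂ = arcsin 0.5770 = 35.24° from the normal.
From the interface: 90° − 35.24° = 54.76°.

54.8°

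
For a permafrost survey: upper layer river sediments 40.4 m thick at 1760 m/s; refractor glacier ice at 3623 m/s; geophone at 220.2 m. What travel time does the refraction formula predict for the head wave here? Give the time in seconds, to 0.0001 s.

0.1009 s

t = x/V₂ + 2h·√(V₂²−V₁²)/(V₁V₂).
√(V₂²−V₁²) = √(3623²−1760²) = 3166.8 m/s; delay term = 2·40.4·3166.8/(1760·3623) = 0.04013 s.
t = 220.2/3623 + 0.04013 = 0.10091 s.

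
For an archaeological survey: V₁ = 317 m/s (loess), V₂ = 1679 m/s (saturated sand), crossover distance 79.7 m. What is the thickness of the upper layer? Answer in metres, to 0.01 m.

32.92 m

x_cross = 2h·√((V₂+V₁)/(V₂−V₁)) → h = x_cross / (2·√((V₂+V₁)/(V₂−V₁))).
√((V₂+V₁)/(V₂−V₁)) = √((1679+317)/(1679−317)) = 1.2106.
h = 79.7 / (2·1.2106) = 32.92 m.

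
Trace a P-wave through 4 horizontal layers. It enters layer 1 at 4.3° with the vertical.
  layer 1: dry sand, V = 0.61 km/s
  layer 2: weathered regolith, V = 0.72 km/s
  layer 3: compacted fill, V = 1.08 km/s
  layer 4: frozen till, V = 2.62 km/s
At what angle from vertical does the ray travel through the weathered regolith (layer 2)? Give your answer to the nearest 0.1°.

Ray parameter p = sin 4.3° / 0.61 = 1.2292e-01 s/km.
sin θ_2 = p·V_2 = 1.2292e-01 × 0.72 = 0.0885.
θ_2 = arcsin 0.0885 = 5.08°.

5.1°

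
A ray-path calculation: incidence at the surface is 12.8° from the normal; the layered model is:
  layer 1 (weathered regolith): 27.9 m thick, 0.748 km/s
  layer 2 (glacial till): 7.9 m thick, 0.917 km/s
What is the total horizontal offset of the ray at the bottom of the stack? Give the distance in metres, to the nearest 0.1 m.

Ray parameter p = sin 12.8° / 0.748 km/s = 2.9619e-01 s/km.
Layer 1: θ = 12.80°; offset = 27.9·tan 12.80° = 6.339 m.
Layer 2: sin θ = p·0.917 = 0.2716 → θ = 15.76°; offset = 7.9·tan 15.76° = 2.229 m.
Summing the layer offsets gives 8.568 m.

8.6 m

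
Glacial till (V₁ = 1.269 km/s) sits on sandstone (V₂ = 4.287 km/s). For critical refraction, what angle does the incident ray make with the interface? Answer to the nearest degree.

At critical incidence the refracted ray runs along the interface (θ₂ = 90°), so sin θ_c = V₁/V₂.
θ_c = arcsin(1.269/4.287) = arcsin 0.2960 = 17.22°.
Measured from the interface: 90° − 17.22° = 72.78°.

73°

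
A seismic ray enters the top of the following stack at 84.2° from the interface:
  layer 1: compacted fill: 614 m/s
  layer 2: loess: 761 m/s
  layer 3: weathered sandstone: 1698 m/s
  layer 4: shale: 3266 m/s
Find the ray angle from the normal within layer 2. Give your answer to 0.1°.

7.2°

From the normal: θ₁ = 90° − 84.2° = 5.8°.
Snell's law across each interface conserves sin θ / V, so sin θ_2 = V_2·sin θ₁/V₁.
sin θ_2 = 761 × sin 5.8° / 614 = 0.1253.
θ_2 = arcsin 0.1253 = 7.20°.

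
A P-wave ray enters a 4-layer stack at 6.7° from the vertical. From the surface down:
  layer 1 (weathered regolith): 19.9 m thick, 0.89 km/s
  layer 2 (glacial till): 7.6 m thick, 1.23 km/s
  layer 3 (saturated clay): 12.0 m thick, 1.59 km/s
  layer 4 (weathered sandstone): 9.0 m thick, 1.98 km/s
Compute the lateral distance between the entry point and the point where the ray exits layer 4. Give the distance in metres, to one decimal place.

8.6 m

p = sin θ₁/V₁ = sin 6.7°/0.89 = 1.3109e-01 s/km is conserved through the stack.
Layer 1: θ = 6.70°; offset = 19.9·tan 6.70° = 2.338 m.
Layer 2: sin θ = p·1.23 = 0.1612 → θ = 9.28°; offset = 7.6·tan 9.28° = 1.242 m.
Layer 3: sin θ = p·1.59 = 0.2084 → θ = 12.03°; offset = 12.0·tan 12.03° = 2.557 m.
Layer 4: sin θ = p·1.98 = 0.2596 → θ = 15.04°; offset = 9.0·tan 15.04° = 2.419 m.
Summing the layer offsets gives 8.556 m.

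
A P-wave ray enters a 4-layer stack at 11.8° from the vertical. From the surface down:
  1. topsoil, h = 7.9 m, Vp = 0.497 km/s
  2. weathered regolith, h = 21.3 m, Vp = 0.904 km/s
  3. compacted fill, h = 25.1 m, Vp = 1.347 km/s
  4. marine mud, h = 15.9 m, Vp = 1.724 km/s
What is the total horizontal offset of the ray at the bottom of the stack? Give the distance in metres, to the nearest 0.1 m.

Apply Snell's law at each interface; in layer i the horizontal offset is hᵢ·tan θᵢ.
Layer 1: θ = 11.80°; offset = 7.9·tan 11.80° = 1.650 m.
Layer 2: sin θ = 0.904·sin 11.8°/0.497 = 0.3720, θ = 21.84°; offset = 21.3·tan 21.84° = 8.535 m.
Layer 3: sin θ = 1.347·sin 11.8°/0.497 = 0.5542, θ = 33.66°; offset = 25.1·tan 33.66° = 16.713 m.
Layer 4: sin θ = 1.724·sin 11.8°/0.497 = 0.7094, θ = 45.18°; offset = 15.9·tan 45.18° = 16.002 m.
Total horizontal offset = 42.901 m.

42.9 m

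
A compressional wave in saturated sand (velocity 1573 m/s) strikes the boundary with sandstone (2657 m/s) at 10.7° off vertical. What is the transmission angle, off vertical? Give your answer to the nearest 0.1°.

Snell's law: sin θ₂ = (V₂/V₁)·sin θ₁ = (2657/1573)·sin 10.7° = 0.3136.
θ₂ = arcsin 0.3136 = 18.28° from the normal.

18.3°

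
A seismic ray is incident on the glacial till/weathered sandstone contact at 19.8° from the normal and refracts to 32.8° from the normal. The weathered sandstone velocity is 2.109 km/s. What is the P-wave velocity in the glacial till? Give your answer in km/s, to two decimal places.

1.32 km/s

sin 19.8° = 0.3387; sin 32.8° = 0.5417.
V₁ = V₂·(sin θ₁/sin θ₂) = 2.109·(0.3387/0.5417) = 1.32 km/s.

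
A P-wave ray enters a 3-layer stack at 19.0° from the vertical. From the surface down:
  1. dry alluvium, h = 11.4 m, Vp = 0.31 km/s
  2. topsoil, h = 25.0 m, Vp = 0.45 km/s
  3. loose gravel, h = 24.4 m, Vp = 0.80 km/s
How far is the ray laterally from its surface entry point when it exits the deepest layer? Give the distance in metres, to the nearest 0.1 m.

p = sin θ₁/V₁ = sin 19.0°/0.31 = 1.0502e+00 s/km is conserved through the stack.
Layer 1: θ = 19.00°; offset = 11.4·tan 19.00° = 3.925 m.
Layer 2: sin θ = p·0.45 = 0.4726 → θ = 28.20°; offset = 25.0·tan 28.20° = 13.407 m.
Layer 3: sin θ = p·0.80 = 0.8402 → θ = 57.16°; offset = 24.4·tan 57.16° = 37.802 m.
Summing the layer offsets gives 55.133 m.

55.1 m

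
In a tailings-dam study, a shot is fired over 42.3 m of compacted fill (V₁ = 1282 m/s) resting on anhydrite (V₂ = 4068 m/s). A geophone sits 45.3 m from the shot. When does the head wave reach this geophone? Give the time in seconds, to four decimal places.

t = x/V₂ + 2h·√(V₂²−V₁²)/(V₁V₂).
√(V₂²−V₁²) = √(4068²−1282²) = 3860.7 m/s; delay term = 2·42.3·3860.7/(1282·4068) = 0.06263 s.
t = 45.3/4068 + 0.06263 = 0.07376 s.

0.0738 s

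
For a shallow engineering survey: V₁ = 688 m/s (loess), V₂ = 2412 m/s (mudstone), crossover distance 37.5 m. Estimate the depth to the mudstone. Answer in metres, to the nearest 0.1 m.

x_cross = 2h·√((V₂+V₁)/(V₂−V₁)) → h = x_cross / (2·√((V₂+V₁)/(V₂−V₁))).
√((V₂+V₁)/(V₂−V₁)) = √((2412+688)/(2412−688)) = 1.3409.
h = 37.5 / (2·1.3409) = 13.98 m.

14.0 m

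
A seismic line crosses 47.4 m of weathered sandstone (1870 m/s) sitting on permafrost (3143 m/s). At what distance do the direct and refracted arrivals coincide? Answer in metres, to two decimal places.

188.12 m

x_cross = 2h·√((V₂+V₁)/(V₂−V₁)).
(V₂+V₁)/(V₂−V₁) = (3143+1870)/(3143−1870) = 3.9379; √ = 1.9844.
x_cross = 2·47.4·1.9844 = 188.12 m.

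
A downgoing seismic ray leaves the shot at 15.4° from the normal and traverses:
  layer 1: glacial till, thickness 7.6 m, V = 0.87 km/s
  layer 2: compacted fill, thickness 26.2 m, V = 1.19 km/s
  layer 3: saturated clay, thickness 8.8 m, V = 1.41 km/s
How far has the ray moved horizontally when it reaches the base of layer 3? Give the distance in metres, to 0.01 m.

16.50 m

Ray parameter p = sin 15.4° / 0.87 km/s = 3.0524e-01 s/km.
Layer 1: θ = 15.40°; offset = 7.6·tan 15.40° = 2.0934 m.
Layer 2: sin θ = p·1.19 = 0.3632 → θ = 21.30°; offset = 26.2·tan 21.30° = 10.2143 m.
Layer 3: sin θ = p·1.41 = 0.4304 → θ = 25.49°; offset = 8.8·tan 25.49° = 4.1959 m.
Σ offsets = 16.5036 m.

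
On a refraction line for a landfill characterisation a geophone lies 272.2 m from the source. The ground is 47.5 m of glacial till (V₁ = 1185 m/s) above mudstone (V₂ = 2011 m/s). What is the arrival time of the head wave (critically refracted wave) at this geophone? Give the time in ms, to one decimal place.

200.1 ms

t = x/V₂ + 2h·√(V₂²−V₁²)/(V₁V₂).
√(V₂²−V₁²) = √(2011²−1185²) = 1624.8 m/s; delay term = 2·47.5·1624.8/(1185·2011) = 0.06477 s.
t = 272.2/2011 + 0.06477 = 0.20013 s.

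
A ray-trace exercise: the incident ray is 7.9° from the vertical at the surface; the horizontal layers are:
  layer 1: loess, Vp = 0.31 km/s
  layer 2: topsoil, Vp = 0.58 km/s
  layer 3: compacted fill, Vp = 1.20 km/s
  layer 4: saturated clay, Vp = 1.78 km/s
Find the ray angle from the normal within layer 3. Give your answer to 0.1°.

Snell's law across each interface conserves sin θ / V, so sin θ_3 = V_3·sin θ₁/V₁.
sin θ_3 = 1.20 × sin 7.9° / 0.31 = 0.5320.
θ_3 = 32.14° from the vertical.

32.1°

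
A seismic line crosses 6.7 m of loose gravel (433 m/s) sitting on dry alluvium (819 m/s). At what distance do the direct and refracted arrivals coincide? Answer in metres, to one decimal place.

24.1 m

θ_c = arcsin(433/819) = 31.92°, so cos θ_c = 0.8488 and tᵢ = 2h cos θ_c/V₁ = 0.0263 s.
At crossover x/V₁ = x/V₂ + tᵢ ⇒ x = tᵢ/(1/V₁ − 1/V₂) = 0.02627/(2.3095e-03 − 1.2210e-03) = 24.13 m.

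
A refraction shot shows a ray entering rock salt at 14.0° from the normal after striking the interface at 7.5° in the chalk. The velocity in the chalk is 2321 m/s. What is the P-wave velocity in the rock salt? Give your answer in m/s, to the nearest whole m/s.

Snell's law: sin 7.5°/V₁ = sin 14.0°/V₂.
V₂ = V₁·sin 14.0°/sin 7.5° = 2321 × 1.8534 = 4301.82 m/s.

4302 m/s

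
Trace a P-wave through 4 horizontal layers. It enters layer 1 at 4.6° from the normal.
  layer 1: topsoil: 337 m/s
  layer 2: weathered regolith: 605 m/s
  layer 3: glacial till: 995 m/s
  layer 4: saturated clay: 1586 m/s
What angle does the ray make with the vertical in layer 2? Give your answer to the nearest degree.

Ray parameter p = sin 4.6° / 337 = 2.3798e-04 s/m.
sin θ_2 = p·V_2 = 2.3798e-04 × 605 = 0.1440.
θ_2 = 8.28° from the vertical.

8°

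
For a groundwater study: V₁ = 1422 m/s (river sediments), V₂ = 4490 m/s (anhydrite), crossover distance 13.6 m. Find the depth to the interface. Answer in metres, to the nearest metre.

5 m

h = (x_cross/2)·√((V₂−V₁)/(V₂+V₁)).
(V₂−V₁)/(V₂+V₁) = (4490−1422)/(4490+1422) = 0.5189; √ = 0.7204.
h = (13.6/2)·0.7204 = 4.90 m.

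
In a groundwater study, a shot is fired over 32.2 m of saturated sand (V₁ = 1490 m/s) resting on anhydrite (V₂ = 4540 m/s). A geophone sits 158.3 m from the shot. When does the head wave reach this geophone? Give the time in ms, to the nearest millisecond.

76 ms

t = x/V₂ + 2h·√(V₂²−V₁²)/(V₁V₂).
√(V₂²−V₁²) = √(4540²−1490²) = 4288.5 m/s; delay term = 2·32.2·4288.5/(1490·4540) = 0.04083 s.
t = 158.3/4540 + 0.04083 = 0.07570 s.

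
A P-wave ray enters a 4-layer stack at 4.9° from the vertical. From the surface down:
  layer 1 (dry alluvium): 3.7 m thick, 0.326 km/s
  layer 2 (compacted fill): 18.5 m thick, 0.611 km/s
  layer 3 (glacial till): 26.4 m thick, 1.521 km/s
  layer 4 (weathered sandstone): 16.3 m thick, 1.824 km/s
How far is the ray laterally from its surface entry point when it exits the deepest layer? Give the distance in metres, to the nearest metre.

24 m

Apply Snell's law at each interface; in layer i the horizontal offset is hᵢ·tan θᵢ.
Layer 1: θ = 4.90°; offset = 3.7·tan 4.90° = 0.317 m.
Layer 2: sin θ = 0.611·sin 4.9°/0.326 = 0.1601, θ = 9.21°; offset = 18.5·tan 9.21° = 3.000 m.
Layer 3: sin θ = 1.521·sin 4.9°/0.326 = 0.3985, θ = 23.49°; offset = 26.4·tan 23.49° = 11.471 m.
Layer 4: sin θ = 1.824·sin 4.9°/0.326 = 0.4779, θ = 28.55°; offset = 16.3·tan 28.55° = 8.868 m.
Σ offsets = 23.657 m.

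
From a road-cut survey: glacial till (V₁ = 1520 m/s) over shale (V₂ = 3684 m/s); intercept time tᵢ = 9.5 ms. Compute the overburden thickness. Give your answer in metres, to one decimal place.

7.9 m

θ_c = arcsin(1520/3684) = 24.37°; cos θ_c = 0.9109.
tᵢ = 2h cos θ_c/V₁ ⇒ h = tᵢ·V₁/(2 cos θ_c) = 0.0095·1520/(2·0.9109) = 7.93 m.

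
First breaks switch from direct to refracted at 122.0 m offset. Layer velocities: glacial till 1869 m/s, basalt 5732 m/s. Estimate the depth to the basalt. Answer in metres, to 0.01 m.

h = (x_cross/2)·√((V₂−V₁)/(V₂+V₁)).
(V₂−V₁)/(V₂+V₁) = (5732−1869)/(5732+1869) = 0.5082; √ = 0.7129.
h = (122.0/2)·0.7129 = 43.49 m.

43.49 m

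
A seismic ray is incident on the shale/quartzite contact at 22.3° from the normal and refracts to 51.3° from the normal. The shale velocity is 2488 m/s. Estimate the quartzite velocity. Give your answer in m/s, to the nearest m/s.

sin 22.3° = 0.3795; sin 51.3° = 0.7804.
V₂ = V₁·(sin θ₂/sin θ₁) = 2488·(0.7804/0.3795) = 5117.09 m/s.

5117 m/s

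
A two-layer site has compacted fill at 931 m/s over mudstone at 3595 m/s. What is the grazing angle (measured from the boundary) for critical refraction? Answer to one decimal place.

At critical incidence the refracted ray runs along the interface (θ₂ = 90°), so sin θ_c = V₁/V₂.
θ_c = arcsin(931/3595) = arcsin 0.2590 = 15.01°.
Measured from the interface: 90° − 15.01° = 74.99°.

75.0°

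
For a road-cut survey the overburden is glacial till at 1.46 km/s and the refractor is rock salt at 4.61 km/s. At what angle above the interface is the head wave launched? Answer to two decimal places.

At critical incidence the refracted ray runs along the interface (θ₂ = 90°), so sin θ_c = V₁/V₂.
θ_c = arcsin(1.46/4.61) = arcsin 0.3167 = 18.46°.
Measured from the interface: 90° − 18.46° = 71.54°.

71.54°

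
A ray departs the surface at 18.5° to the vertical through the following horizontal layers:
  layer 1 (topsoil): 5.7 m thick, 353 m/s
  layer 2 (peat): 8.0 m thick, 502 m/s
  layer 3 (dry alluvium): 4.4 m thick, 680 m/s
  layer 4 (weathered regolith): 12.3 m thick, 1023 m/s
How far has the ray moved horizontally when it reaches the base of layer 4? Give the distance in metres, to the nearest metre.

38 m

Apply Snell's law at each interface; in layer i the horizontal offset is hᵢ·tan θᵢ.
Layer 1: θ = 18.50°; offset = 5.7·tan 18.50° = 1.907 m.
Layer 2: sin θ = 502·sin 18.5°/353 = 0.4512, θ = 26.82°; offset = 8.0·tan 26.82° = 4.045 m.
Layer 3: sin θ = 680·sin 18.5°/353 = 0.6112, θ = 37.68°; offset = 4.4·tan 37.68° = 3.398 m.
Layer 4: sin θ = 1023·sin 18.5°/353 = 0.9196, θ = 66.86°; offset = 12.3·tan 66.86° = 28.783 m.
Σ offsets = 38.133 m.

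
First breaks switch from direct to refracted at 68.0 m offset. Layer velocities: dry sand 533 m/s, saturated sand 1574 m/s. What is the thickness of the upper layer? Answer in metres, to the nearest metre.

24 m

x_cross = 2h·√((V₂+V₁)/(V₂−V₁)) → h = x_cross / (2·√((V₂+V₁)/(V₂−V₁))).
√((V₂+V₁)/(V₂−V₁)) = √((1574+533)/(1574−533)) = 1.4227.
h = 68.0 / (2·1.4227) = 23.90 m.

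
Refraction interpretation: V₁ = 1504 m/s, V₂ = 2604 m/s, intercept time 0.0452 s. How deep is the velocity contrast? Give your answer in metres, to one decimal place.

41.6 m

θ_c = arcsin(1504/2604) = 35.28°; cos θ_c = 0.8163.
tᵢ = 2h cos θ_c/V₁ ⇒ h = tᵢ·V₁/(2 cos θ_c) = 0.0452·1504/(2·0.8163) = 41.64 m.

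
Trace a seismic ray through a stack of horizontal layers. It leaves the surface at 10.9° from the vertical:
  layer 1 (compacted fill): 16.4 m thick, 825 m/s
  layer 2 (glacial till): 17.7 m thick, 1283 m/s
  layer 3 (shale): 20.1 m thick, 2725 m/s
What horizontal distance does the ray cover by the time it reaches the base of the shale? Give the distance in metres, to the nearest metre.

Apply Snell's law at each interface; in layer i the horizontal offset is hᵢ·tan θᵢ.
Layer 1: θ = 10.90°; offset = 16.4·tan 10.90° = 3.158 m.
Layer 2: sin θ = 1283·sin 10.9°/825 = 0.2941, θ = 17.10°; offset = 17.7·tan 17.10° = 5.446 m.
Layer 3: sin θ = 2725·sin 10.9°/825 = 0.6246, θ = 38.65°; offset = 20.1·tan 38.65° = 16.075 m.
Summing the layer offsets gives 24.679 m.

25 m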